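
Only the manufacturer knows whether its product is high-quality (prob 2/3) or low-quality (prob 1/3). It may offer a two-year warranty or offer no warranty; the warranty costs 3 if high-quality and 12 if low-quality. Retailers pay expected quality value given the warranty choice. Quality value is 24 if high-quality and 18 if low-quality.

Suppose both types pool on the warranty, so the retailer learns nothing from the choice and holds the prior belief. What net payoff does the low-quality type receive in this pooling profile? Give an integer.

10

Pooled price = 2/3·24 + 1/3·18 = 22.
low-quality pays cost 12 for the warranty, so net payoff = 22 − 12 = 10.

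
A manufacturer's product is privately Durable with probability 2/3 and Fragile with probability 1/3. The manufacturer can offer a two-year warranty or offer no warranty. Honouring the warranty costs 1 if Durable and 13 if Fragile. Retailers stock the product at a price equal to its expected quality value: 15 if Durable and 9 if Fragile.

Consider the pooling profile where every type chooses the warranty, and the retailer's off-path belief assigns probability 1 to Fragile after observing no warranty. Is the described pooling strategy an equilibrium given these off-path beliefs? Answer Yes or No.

On path, the retailer holds the prior and pays 2/3·15 + 1/3·9 = 13. Off path (no warranty), believing Fragile, it pays 9.
Durable: the warranty nets 13 − 1 = 12; no warranty nets 9. Durable stays.
Fragile: the warranty nets 13 − 13 = 0; no warranty nets 9. Fragile would deviate.
A type deviates, so pooling fails.

No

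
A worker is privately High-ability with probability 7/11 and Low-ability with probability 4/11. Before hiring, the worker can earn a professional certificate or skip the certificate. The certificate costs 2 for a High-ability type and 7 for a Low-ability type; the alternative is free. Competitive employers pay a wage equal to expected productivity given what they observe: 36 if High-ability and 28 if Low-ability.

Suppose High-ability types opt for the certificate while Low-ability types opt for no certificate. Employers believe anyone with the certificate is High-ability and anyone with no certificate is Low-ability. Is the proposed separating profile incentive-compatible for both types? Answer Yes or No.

No

Under these beliefs, the certificate earns wage 36 and no certificate earns wage 28.
High-ability: the certificate nets 36 − 2 = 34; no certificate nets 28. High-ability prefers the certificate.
Low-ability: the certificate nets 36 − 7 = 29; no certificate nets 28. Low-ability would deviate to the certificate.
Low-ability has a profitable deviation, so the profile is not an equilibrium.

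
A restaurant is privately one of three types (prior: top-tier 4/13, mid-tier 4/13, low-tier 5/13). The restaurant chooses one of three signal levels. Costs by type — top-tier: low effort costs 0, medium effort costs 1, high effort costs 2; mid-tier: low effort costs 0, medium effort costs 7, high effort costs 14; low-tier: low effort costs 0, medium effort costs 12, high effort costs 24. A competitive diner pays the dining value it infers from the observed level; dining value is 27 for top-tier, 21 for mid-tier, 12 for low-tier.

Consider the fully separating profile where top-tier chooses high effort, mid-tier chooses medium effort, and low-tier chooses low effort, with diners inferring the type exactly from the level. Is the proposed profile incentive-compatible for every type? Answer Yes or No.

Separating price premiums: high effort → 27, medium effort → 21, low effort → 12.
top-tier (assigned high effort): low effort: 12 − 0 = 12; medium effort: 21 − 1 = 20; high effort: 27 − 2 = 25. top-tier stays.
mid-tier (assigned medium effort): low effort: 12 − 0 = 12; medium effort: 21 − 7 = 14; high effort: 27 − 14 = 13. mid-tier stays.
low-tier (assigned low effort): low effort: 12 − 0 = 12; medium effort: 21 − 12 = 9; high effort: 27 − 24 = 3. low-tier stays.
Every type prefers its assigned level; separation holds.

Yes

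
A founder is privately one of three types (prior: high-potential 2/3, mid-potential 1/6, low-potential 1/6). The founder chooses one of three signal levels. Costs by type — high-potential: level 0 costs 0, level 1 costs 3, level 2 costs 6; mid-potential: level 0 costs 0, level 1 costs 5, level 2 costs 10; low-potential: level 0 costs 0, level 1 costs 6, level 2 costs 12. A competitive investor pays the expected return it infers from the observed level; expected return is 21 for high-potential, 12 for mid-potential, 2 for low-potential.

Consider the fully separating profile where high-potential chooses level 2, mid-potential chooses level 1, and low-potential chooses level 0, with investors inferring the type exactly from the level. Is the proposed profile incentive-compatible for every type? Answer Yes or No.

Separating valuations: level 2 → 21, level 1 → 12, level 0 → 2.
high-potential (assigned level 2): level 0: 2 − 0 = 2; level 1: 12 − 3 = 9; level 2: 21 − 6 = 15. high-potential stays.
mid-potential (assigned level 1): level 0: 2 − 0 = 2; level 1: 12 − 5 = 7; level 2: 21 − 10 = 11. mid-potential prefers level 2.
low-potential (assigned level 0): level 0: 2 − 0 = 2; level 1: 12 − 6 = 6; level 2: 21 − 12 = 9. low-potential prefers level 2.
At least one type deviates; the separating profile fails.

No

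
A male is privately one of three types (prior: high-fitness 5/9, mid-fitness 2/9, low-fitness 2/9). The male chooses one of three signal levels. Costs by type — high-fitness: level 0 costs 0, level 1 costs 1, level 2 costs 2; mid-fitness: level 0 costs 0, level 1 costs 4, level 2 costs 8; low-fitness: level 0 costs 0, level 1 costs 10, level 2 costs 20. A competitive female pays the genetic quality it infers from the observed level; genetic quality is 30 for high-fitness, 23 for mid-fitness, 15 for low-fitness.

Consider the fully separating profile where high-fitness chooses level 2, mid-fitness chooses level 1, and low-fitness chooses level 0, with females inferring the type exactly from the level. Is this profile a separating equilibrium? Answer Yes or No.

Separating mating payoffs: level 2 → 30, level 1 → 23, level 0 → 15.
high-fitness (assigned level 2): level 0: 15 − 0 = 15; level 1: 23 − 1 = 22; level 2: 30 − 2 = 28. high-fitness stays.
mid-fitness (assigned level 1): level 0: 15 − 0 = 15; level 1: 23 − 4 = 19; level 2: 30 − 8 = 22. mid-fitness prefers level 2.
low-fitness (assigned level 0): level 0: 15 − 0 = 15; level 1: 23 − 10 = 13; level 2: 30 − 20 = 10. low-fitness stays.
At least one type deviates; the separating profile fails.

No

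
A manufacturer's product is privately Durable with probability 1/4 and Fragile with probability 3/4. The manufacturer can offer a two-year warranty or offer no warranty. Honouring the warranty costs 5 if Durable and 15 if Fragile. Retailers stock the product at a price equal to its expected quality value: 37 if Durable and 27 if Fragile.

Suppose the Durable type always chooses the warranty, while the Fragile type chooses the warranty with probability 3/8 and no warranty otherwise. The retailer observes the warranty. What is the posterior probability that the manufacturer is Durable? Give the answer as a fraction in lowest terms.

P(the warranty) = (1/4)·1 + (3/4)·(3/8) = 17/32.
By Bayes' rule, P(Durable | the warranty) = (1/4) / (17/32) = 8/17.

8/17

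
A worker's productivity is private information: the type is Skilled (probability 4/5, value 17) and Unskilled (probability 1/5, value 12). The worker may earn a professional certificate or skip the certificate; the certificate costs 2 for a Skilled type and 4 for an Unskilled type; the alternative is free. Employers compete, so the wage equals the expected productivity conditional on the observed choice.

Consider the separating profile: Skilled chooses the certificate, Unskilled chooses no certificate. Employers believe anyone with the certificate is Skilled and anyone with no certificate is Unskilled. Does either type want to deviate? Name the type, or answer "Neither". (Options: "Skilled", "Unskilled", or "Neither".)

The certificate pays 17; no certificate pays 12.
Skilled: assigned the certificate, nets 17 − 2 = 15; deviating to no certificate nets 12.
Unskilled: assigned no certificate, nets 12; deviating to the certificate nets 17 − 4 = 13.
The Unskilled type gains 1 by deviating.

Unskilled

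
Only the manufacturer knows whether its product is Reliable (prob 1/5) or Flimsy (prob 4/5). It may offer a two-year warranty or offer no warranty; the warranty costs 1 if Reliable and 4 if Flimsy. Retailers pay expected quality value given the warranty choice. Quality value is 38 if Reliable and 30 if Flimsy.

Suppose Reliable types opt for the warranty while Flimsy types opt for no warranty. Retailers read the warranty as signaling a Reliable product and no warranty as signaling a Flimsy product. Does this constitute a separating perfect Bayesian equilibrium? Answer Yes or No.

Under these beliefs, the warranty earns price 38 and no warranty earns price 30.
Reliable: the warranty nets 38 − 1 = 37; no warranty nets 30. Reliable prefers the warranty.
Flimsy: the warranty nets 38 − 4 = 34; no warranty nets 30. Flimsy would deviate to the warranty.
Flimsy has a profitable deviation, so the profile is not an equilibrium.

No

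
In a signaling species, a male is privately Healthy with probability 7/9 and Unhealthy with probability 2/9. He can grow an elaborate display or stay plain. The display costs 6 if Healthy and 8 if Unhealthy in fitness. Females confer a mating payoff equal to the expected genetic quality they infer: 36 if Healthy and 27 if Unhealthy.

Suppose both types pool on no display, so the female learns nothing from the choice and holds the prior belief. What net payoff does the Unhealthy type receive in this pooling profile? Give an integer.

34

Pooled mating payoff = 7/9·36 + 2/9·27 = 34.
Unhealthy pays no cost for no display, so net payoff = 34.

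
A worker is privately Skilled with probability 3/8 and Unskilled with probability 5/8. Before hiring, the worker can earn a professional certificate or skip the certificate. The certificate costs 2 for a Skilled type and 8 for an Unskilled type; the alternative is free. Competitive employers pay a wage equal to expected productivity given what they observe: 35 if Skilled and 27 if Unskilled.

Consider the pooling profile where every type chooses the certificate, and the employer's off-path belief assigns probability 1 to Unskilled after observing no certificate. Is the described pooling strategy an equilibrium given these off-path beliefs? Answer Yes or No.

No

On path, the employer holds the prior and pays 3/8·35 + 5/8·27 = 30. Off path (no certificate), believing Unskilled, it pays 27.
Skilled: the certificate nets 30 − 2 = 28; no certificate nets 27. Skilled stays.
Unskilled: the certificate nets 30 − 8 = 22; no certificate nets 27. Unskilled would deviate.
A type deviates, so pooling fails.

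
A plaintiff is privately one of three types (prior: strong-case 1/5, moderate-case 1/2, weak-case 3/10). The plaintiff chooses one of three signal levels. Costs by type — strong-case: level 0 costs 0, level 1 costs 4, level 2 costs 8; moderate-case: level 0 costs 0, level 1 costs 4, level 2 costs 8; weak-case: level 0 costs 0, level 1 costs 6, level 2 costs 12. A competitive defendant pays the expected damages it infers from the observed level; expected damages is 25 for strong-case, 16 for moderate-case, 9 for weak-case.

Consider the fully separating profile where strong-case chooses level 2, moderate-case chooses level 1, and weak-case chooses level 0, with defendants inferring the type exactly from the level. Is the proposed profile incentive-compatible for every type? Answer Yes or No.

No

Separating settlements: level 2 → 25, level 1 → 16, level 0 → 9.
strong-case (assigned level 2): level 0: 9 − 0 = 9; level 1: 16 − 4 = 12; level 2: 25 − 8 = 17. strong-case stays.
moderate-case (assigned level 1): level 0: 9 − 0 = 9; level 1: 16 − 4 = 12; level 2: 25 − 8 = 17. moderate-case prefers level 2.
weak-case (assigned level 0): level 0: 9 − 0 = 9; level 1: 16 − 6 = 10; level 2: 25 − 12 = 13. weak-case prefers level 2.
At least one type deviates; the separating profile fails.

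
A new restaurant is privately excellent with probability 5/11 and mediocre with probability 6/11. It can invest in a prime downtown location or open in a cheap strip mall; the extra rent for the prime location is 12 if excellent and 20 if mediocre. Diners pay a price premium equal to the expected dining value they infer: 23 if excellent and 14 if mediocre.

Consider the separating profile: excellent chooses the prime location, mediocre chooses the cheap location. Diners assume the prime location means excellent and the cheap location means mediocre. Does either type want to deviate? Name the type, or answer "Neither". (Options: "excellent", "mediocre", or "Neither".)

The prime location pays 23; the cheap location pays 14.
excellent: assigned the prime location, nets 23 − 12 = 11; deviating to the cheap location nets 14.
mediocre: assigned the cheap location, nets 14; deviating to the prime location nets 23 − 20 = 3.
The excellent type gains 3 by deviating.

excellent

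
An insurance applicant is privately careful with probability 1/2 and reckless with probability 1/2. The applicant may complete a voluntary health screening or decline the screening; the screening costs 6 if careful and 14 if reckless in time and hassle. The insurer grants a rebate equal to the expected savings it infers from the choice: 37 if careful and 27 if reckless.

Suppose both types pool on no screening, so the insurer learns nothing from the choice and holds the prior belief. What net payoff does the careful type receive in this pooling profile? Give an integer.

32

Pooled rebate = 1/2·37 + 1/2·27 = 32.
careful pays no cost for no screening, so net payoff = 32.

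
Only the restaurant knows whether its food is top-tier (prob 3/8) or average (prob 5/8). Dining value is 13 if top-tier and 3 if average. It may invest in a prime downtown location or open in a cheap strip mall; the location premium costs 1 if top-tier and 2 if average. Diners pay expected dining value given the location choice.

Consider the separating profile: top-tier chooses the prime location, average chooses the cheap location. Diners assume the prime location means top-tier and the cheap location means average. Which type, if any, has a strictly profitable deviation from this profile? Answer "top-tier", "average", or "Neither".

The prime location pays 13; the cheap location pays 3.
top-tier: assigned the prime location, nets 13 − 1 = 12; deviating to the cheap location nets 3.
average: assigned the cheap location, nets 3; deviating to the prime location nets 13 − 2 = 11.
The average type gains 8 by deviating.

average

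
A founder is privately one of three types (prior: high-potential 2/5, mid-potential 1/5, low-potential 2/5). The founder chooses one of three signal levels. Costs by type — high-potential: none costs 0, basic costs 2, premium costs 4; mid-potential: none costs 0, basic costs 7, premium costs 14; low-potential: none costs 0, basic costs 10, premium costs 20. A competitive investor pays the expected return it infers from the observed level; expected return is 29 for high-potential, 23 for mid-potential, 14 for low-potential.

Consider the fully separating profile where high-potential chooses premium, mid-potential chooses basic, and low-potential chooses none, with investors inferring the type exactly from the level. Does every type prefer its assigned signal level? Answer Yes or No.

Separating valuations: premium → 29, basic → 23, none → 14.
high-potential (assigned premium): none: 14 − 0 = 14; basic: 23 − 2 = 21; premium: 29 − 4 = 25. high-potential stays.
mid-potential (assigned basic): none: 14 − 0 = 14; basic: 23 − 7 = 16; premium: 29 − 14 = 15. mid-potential stays.
low-potential (assigned none): none: 14 − 0 = 14; basic: 23 − 10 = 13; premium: 29 − 20 = 9. low-potential stays.
Every type prefers its assigned level; separation holds.

Yes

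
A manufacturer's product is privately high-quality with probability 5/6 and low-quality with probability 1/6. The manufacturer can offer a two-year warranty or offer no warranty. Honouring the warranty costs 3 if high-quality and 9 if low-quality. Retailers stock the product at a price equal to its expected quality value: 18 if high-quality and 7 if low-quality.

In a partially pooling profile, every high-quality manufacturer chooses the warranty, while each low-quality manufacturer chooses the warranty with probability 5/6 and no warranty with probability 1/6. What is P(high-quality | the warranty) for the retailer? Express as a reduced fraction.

6/7

P(the warranty) = (5/6)·1 + (1/6)·(5/6) = 35/36.
By Bayes' rule, P(high-quality | the warranty) = (5/6) / (35/36) = 6/7.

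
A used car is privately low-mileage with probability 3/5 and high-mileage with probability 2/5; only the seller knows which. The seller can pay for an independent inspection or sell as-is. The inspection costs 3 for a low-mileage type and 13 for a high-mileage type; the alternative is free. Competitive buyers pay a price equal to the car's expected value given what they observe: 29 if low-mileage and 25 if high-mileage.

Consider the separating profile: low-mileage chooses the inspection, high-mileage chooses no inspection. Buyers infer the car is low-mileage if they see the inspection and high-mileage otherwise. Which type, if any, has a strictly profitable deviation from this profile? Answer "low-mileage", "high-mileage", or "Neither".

The inspection pays 29; no inspection pays 25.
low-mileage: assigned the inspection, nets 29 − 3 = 26; deviating to no inspection nets 25.
high-mileage: assigned no inspection, nets 25; deviating to the inspection nets 29 − 13 = 16.
Both types strictly prefer their assigned action; no profitable deviation.

Neither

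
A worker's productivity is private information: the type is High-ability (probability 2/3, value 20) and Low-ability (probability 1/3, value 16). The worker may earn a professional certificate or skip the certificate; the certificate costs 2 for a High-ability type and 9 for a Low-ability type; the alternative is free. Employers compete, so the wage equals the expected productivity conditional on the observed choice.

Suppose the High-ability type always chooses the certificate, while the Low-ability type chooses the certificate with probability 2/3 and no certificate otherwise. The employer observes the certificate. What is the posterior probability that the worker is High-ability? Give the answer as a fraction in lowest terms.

P(the certificate) = (2/3)·1 + (1/3)·(2/3) = 8/9.
By Bayes' rule, P(High-ability | the certificate) = (2/3) / (8/9) = 3/4.

3/4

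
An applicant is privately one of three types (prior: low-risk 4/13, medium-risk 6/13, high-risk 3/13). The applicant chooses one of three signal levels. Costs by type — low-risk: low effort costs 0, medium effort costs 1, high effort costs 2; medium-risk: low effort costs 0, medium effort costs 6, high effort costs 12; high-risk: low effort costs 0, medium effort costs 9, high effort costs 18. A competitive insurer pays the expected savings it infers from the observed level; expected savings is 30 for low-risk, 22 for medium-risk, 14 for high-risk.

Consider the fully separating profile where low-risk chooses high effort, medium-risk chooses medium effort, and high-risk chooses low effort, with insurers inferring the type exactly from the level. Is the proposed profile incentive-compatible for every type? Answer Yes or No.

Separating rebates: high effort → 30, medium effort → 22, low effort → 14.
low-risk (assigned high effort): low effort: 14 − 0 = 14; medium effort: 22 − 1 = 21; high effort: 30 − 2 = 28. low-risk stays.
medium-risk (assigned medium effort): low effort: 14 − 0 = 14; medium effort: 22 − 6 = 16; high effort: 30 − 12 = 18. medium-risk prefers high effort.
high-risk (assigned low effort): low effort: 14 − 0 = 14; medium effort: 22 − 9 = 13; high effort: 30 − 18 = 12. high-risk stays.
At least one type deviates; the separating profile fails.

No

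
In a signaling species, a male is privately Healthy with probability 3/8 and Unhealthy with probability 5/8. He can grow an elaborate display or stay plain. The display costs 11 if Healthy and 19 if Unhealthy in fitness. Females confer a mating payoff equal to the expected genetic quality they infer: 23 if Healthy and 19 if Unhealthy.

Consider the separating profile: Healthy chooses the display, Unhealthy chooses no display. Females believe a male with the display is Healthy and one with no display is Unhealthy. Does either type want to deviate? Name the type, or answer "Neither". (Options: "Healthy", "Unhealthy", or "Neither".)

Healthy

The display pays 23; no display pays 19.
Healthy: assigned the display, nets 23 − 11 = 12; deviating to no display nets 19.
Unhealthy: assigned no display, nets 19; deviating to the display nets 23 − 19 = 4.
The Healthy type gains 7 by deviating.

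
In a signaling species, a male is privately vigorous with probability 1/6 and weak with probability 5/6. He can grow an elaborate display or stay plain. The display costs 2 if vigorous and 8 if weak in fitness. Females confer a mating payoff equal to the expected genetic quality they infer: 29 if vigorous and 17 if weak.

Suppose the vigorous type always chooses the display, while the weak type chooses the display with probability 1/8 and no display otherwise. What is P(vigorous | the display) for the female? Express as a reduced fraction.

P(the display) = (1/6)·1 + (5/6)·(1/8) = 13/48.
By Bayes' rule, P(vigorous | the display) = (1/6) / (13/48) = 8/13.

8/13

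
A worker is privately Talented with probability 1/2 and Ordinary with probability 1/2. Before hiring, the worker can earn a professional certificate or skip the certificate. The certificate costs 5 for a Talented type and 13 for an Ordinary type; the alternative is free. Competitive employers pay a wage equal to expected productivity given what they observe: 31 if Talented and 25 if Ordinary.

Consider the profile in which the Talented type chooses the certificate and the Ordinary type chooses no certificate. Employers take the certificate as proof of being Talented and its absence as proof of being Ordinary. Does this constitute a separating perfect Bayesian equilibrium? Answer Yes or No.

Yes

Under these beliefs, the certificate earns wage 31 and no certificate earns wage 25.
Talented: the certificate nets 31 − 5 = 26; no certificate nets 25. Talented prefers the certificate.
Ordinary: the certificate nets 31 − 13 = 18; no certificate nets 25. Ordinary prefers no certificate.
Neither type deviates, so the separating profile is an equilibrium.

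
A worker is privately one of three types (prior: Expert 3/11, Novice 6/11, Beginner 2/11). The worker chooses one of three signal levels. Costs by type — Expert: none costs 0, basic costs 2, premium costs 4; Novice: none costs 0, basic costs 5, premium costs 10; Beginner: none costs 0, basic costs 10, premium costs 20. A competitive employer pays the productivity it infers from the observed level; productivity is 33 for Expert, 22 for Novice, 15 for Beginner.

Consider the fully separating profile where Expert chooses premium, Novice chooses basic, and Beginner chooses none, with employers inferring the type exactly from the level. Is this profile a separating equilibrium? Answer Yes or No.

Separating wages: premium → 33, basic → 22, none → 15.
Expert (assigned premium): none: 15 − 0 = 15; basic: 22 − 2 = 20; premium: 33 − 4 = 29. Expert stays.
Novice (assigned basic): none: 15 − 0 = 15; basic: 22 − 5 = 17; premium: 33 − 10 = 23. Novice prefers premium.
Beginner (assigned none): none: 15 − 0 = 15; basic: 22 − 10 = 12; premium: 33 − 20 = 13. Beginner stays.
At least one type deviates; the separating profile fails.

No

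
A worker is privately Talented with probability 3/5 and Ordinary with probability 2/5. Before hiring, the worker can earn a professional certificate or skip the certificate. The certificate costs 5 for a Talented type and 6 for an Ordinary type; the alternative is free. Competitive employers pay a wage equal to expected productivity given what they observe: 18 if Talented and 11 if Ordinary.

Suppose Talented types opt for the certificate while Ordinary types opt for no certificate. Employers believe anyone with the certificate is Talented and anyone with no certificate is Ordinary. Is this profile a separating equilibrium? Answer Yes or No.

Under these beliefs, the certificate earns wage 18 and no certificate earns wage 11.
Talented: the certificate nets 18 − 5 = 13; no certificate nets 11. Talented prefers the certificate.
Ordinary: the certificate nets 18 − 6 = 12; no certificate nets 11. Ordinary would deviate to the certificate.
Ordinary has a profitable deviation, so the profile is not an equilibrium.

No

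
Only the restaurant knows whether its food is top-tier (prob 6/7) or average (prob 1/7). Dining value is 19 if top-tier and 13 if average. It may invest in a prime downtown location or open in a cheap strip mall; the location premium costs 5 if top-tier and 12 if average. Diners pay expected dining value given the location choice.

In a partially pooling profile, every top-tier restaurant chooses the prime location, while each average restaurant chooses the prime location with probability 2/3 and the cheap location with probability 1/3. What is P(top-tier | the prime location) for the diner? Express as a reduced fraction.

P(the prime location) = (6/7)·1 + (1/7)·(2/3) = 20/21.
By Bayes' rule, P(top-tier | the prime location) = (6/7) / (20/21) = 9/10.

9/10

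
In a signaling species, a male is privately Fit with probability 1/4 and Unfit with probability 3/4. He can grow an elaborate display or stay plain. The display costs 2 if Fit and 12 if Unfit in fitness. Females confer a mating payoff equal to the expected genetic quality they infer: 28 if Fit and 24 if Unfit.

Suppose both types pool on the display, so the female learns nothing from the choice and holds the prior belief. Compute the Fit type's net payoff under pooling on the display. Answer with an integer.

Pooled mating payoff = 1/4·28 + 3/4·24 = 25.
Fit pays cost 2 for the display, so net payoff = 25 − 2 = 23.

23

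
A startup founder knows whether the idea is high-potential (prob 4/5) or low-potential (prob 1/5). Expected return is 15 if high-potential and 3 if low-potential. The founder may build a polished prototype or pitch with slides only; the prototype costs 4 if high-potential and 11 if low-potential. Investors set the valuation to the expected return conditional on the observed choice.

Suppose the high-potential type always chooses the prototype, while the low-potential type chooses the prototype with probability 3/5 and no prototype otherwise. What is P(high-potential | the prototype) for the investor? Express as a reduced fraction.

P(the prototype) = (4/5)·1 + (1/5)·(3/5) = 23/25.
By Bayes' rule, P(high-potential | the prototype) = (4/5) / (23/25) = 20/23.

20/23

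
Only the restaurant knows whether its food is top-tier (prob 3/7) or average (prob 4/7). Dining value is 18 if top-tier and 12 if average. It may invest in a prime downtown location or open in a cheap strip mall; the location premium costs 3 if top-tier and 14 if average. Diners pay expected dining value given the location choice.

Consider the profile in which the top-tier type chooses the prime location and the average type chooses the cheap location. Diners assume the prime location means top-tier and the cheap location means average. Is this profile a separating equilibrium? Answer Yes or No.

Under these beliefs, the prime location earns price premium 18 and the cheap location earns price premium 12.
top-tier: the prime location nets 18 − 3 = 15; the cheap location nets 12. top-tier prefers the prime location.
average: the prime location nets 18 − 14 = 4; the cheap location nets 12. average prefers the cheap location.
Neither type deviates, so the separating profile is an equilibrium.

Yes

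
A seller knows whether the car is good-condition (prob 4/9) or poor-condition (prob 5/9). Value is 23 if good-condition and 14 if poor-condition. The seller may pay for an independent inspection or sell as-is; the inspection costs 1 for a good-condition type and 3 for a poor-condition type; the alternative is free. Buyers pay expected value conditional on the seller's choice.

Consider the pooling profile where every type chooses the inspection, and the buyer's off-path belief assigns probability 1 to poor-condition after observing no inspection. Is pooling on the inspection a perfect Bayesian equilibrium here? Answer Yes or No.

On path, the buyer holds the prior and pays 4/9·23 + 5/9·14 = 18. Off path (no inspection), believing poor-condition, it pays 14.
good-condition: the inspection nets 18 − 1 = 17; no inspection nets 14. good-condition stays.
poor-condition: the inspection nets 18 − 3 = 15; no inspection nets 14. poor-condition stays.
No type deviates, so pooling is sustained.

Yes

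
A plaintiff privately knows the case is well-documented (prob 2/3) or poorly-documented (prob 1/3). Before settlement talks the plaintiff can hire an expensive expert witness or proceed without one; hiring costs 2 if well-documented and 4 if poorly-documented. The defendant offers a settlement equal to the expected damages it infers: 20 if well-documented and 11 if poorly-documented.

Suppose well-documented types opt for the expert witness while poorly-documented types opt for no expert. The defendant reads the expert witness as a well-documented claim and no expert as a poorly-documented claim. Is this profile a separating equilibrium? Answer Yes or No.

No

Under these beliefs, the expert witness earns settlement 20 and no expert earns settlement 11.
well-documented: the expert witness nets 20 − 2 = 18; no expert nets 11. well-documented prefers the expert witness.
poorly-documented: the expert witness nets 20 − 4 = 16; no expert nets 11. poorly-documented would deviate to the expert witness.
poorly-documented has a profitable deviation, so the profile is not an equilibrium.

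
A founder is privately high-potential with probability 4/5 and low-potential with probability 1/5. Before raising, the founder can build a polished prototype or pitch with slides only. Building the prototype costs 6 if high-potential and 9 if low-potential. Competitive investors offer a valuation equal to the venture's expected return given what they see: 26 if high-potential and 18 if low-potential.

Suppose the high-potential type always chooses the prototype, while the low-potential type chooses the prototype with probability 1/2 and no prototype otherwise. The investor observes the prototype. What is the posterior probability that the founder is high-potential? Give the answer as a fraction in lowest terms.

8/9

P(the prototype) = (4/5)·1 + (1/5)·(1/2) = 9/10.
By Bayes' rule, P(high-potential | the prototype) = (4/5) / (9/10) = 8/9.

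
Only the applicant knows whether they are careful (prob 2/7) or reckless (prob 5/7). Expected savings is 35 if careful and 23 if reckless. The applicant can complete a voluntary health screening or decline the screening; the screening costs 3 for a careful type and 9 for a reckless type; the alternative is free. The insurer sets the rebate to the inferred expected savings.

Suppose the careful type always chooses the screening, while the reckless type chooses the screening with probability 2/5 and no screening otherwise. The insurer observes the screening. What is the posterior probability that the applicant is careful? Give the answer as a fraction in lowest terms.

P(the screening) = (2/7)·1 + (5/7)·(2/5) = 4/7.
By Bayes' rule, P(careful | the screening) = (2/7) / (4/7) = 1/2.

1/2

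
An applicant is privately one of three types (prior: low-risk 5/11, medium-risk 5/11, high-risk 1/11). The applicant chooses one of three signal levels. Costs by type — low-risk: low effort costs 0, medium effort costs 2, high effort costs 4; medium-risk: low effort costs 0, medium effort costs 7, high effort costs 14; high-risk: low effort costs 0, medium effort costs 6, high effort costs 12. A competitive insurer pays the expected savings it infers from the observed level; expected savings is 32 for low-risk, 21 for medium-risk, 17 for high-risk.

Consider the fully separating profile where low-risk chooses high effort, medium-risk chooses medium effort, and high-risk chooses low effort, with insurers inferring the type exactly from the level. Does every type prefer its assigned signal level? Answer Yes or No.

No

Separating rebates: high effort → 32, medium effort → 21, low effort → 17.
low-risk (assigned high effort): low effort: 17 − 0 = 17; medium effort: 21 − 2 = 19; high effort: 32 − 4 = 28. low-risk stays.
medium-risk (assigned medium effort): low effort: 17 − 0 = 17; medium effort: 21 − 7 = 14; high effort: 32 − 14 = 18. medium-risk prefers high effort.
high-risk (assigned low effort): low effort: 17 − 0 = 17; medium effort: 21 − 6 = 15; high effort: 32 − 12 = 20. high-risk prefers high effort.
At least one type deviates; the separating profile fails.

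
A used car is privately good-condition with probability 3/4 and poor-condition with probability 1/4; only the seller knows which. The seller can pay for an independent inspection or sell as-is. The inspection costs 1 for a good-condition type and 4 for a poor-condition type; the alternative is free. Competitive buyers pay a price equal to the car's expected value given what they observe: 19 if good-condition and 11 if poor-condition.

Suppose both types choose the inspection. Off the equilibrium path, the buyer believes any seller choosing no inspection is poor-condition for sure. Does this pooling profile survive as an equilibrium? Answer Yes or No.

On path, the buyer holds the prior and pays 3/4·19 + 1/4·11 = 17. Off path (no inspection), believing poor-condition, it pays 11.
good-condition: the inspection nets 17 − 1 = 16; no inspection nets 11. good-condition stays.
poor-condition: the inspection nets 17 − 4 = 13; no inspection nets 11. poor-condition stays.
No type deviates, so pooling is sustained.

Yes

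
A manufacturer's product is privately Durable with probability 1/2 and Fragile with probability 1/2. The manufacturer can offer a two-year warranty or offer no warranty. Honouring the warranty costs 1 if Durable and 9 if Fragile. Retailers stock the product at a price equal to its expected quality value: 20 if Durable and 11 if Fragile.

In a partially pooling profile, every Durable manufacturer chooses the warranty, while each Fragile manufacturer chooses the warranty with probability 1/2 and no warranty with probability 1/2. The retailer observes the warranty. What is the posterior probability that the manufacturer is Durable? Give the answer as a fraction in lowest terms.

2/3

P(the warranty) = (1/2)·1 + (1/2)·(1/2) = 3/4.
By Bayes' rule, P(Durable | the warranty) = (1/2) / (3/4) = 2/3.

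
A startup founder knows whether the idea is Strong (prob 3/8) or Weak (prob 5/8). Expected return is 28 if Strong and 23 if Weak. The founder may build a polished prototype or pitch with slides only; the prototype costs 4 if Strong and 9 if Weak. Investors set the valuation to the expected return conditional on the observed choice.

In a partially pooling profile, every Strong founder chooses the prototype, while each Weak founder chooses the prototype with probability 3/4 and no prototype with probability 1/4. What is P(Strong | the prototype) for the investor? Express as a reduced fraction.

P(the prototype) = (3/8)·1 + (5/8)·(3/4) = 27/32.
By Bayes' rule, P(Strong | the prototype) = (3/8) / (27/32) = 4/9.

4/9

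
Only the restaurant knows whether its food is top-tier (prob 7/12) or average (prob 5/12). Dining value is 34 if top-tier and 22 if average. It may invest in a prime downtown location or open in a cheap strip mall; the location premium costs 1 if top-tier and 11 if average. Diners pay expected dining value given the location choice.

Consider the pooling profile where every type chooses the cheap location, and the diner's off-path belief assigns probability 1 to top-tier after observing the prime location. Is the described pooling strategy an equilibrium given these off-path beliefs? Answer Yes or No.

On path, the diner holds the prior and pays 7/12·34 + 5/12·22 = 29. Off path (the prime location), believing top-tier, it pays 34.
top-tier: the cheap location nets 29; the prime location nets 34 − 1 = 33. top-tier would deviate.
average: the cheap location nets 29; the prime location nets 34 − 11 = 23. average stays.
A type deviates, so pooling fails.

No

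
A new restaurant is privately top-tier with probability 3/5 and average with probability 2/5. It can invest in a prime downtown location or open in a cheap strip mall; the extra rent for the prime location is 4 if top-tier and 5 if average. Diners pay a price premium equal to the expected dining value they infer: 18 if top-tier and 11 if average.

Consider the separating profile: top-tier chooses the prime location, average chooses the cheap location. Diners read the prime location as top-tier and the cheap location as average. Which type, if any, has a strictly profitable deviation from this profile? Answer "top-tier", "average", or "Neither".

The prime location pays 18; the cheap location pays 11.
top-tier: assigned the prime location, nets 18 − 4 = 14; deviating to the cheap location nets 11.
average: assigned the cheap location, nets 11; deviating to the prime location nets 18 − 5 = 13.
The average type gains 2 by deviating.

average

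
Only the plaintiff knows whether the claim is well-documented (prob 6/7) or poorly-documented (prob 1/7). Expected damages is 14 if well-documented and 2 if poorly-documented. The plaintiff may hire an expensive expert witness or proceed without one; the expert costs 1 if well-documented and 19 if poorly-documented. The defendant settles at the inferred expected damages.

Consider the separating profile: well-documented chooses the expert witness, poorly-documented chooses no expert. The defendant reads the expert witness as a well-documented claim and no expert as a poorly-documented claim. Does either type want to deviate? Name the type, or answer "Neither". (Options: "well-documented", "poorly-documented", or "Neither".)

The expert witness pays 14; no expert pays 2.
well-documented: assigned the expert witness, nets 14 − 1 = 13; deviating to no expert nets 2.
poorly-documented: assigned no expert, nets 2; deviating to the expert witness nets 14 − 19 = -5.
Both types strictly prefer their assigned action; no profitable deviation.

Neither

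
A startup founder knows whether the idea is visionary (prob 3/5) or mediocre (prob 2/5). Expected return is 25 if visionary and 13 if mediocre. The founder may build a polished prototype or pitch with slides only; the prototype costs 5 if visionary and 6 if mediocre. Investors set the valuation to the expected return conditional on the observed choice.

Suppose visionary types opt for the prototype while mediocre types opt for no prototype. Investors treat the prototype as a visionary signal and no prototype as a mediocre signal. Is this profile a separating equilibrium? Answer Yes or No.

No

Under these beliefs, the prototype earns valuation 25 and no prototype earns valuation 13.
visionary: the prototype nets 25 − 5 = 20; no prototype nets 13. visionary prefers the prototype.
mediocre: the prototype nets 25 − 6 = 19; no prototype nets 13. mediocre would deviate to the prototype.
mediocre has a profitable deviation, so the profile is not an equilibrium.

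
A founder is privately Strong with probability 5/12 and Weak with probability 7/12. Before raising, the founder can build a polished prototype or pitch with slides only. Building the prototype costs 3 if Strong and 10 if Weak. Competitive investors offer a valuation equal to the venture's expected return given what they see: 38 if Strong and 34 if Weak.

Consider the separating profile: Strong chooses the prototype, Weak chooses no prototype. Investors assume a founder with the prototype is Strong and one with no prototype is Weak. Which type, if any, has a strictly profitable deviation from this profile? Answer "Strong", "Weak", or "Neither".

Neither

The prototype pays 38; no prototype pays 34.
Strong: assigned the prototype, nets 38 − 3 = 35; deviating to no prototype nets 34.
Weak: assigned no prototype, nets 34; deviating to the prototype nets 38 − 10 = 28.
Both types strictly prefer their assigned action; no profitable deviation.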